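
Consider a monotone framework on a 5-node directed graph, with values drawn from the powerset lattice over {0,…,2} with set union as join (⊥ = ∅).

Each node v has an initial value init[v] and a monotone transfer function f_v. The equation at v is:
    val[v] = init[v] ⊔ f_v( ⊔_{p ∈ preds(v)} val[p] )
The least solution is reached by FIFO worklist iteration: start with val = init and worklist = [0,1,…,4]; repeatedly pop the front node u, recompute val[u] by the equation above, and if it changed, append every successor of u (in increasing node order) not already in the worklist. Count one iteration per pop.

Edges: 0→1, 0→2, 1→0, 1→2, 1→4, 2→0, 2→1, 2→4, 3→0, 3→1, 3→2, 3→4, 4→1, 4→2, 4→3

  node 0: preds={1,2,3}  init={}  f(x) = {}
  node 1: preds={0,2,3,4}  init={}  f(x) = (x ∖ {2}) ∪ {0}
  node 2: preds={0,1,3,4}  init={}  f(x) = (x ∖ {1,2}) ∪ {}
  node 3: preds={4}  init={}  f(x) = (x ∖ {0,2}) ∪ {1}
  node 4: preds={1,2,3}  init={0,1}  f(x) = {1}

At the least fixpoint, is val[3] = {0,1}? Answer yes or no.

Trace (8 dequeues):
  [1] u=0 | in {} | out {} | ==
  [2] u=1 | in {0,1} | out {0,1} | prev {} | push {0}
  [3] u=2 | in {0,1} | out {0} | prev {} | push {1}
  [4] u=3 | in {0,1} | out {1} | prev {} | push {2}
  [5] u=4 | in {0,1} | out {0,1} | ==
  [6] u=0 | in {0,1} | out {} | ==
  [7] u=1 | in {0,1} | out {0,1} | ==
  [8] u=2 | in {0,1} | out {0} | ==

Converged values:
  [0] {}
  [1] {0,1}
  [2] {0}
  [3] {1}
  [4] {0,1}

no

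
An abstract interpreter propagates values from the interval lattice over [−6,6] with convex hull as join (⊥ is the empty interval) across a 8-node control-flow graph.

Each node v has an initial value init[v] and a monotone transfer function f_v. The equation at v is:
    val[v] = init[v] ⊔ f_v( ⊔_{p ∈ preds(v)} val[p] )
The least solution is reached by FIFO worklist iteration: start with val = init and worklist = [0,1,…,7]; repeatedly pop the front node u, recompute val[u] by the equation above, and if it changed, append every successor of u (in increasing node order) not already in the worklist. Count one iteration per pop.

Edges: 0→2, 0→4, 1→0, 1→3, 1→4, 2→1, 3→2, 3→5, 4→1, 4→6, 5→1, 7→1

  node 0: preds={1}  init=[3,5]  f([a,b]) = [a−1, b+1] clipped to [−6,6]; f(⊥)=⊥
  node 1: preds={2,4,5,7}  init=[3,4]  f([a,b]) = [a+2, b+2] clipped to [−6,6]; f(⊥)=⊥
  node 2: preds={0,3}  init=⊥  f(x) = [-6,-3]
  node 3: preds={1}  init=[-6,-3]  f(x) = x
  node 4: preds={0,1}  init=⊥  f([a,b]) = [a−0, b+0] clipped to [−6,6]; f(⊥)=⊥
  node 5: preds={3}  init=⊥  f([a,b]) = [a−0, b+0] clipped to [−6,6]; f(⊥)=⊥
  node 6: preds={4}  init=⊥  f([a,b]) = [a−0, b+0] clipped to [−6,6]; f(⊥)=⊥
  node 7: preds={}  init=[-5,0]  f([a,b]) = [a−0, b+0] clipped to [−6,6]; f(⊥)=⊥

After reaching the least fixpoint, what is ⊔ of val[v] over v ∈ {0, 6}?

Iteration log — 21 steps:
  step 1. node 0  ⊔preds=[3,4]  new=[2,5]  old=[3,5]  +wl: 
  step 2. node 1  ⊔preds=[-5,0]  new=[-3,4]  old=[3,4]  +wl: 0
  step 3. node 2  ⊔preds=[-6,5]  new=[-6,-3]  old=⊥  +wl: 1
  step 4. node 3  ⊔preds=[-3,4]  new=[-6,4]  old=[-6,-3]  +wl: 2
  step 5. node 4  ⊔preds=[-3,5]  new=[-3,5]  old=⊥  +wl: 
  step 6. node 5  ⊔preds=[-6,4]  new=[-6,4]  old=⊥  +wl: 
  step 7. node 6  ⊔preds=[-3,5]  new=[-3,5]  old=⊥  +wl: 
  step 8. node 7  ⊔preds=⊥  new=[-5,0]  stable
  step 9. node 0  ⊔preds=[-3,4]  new=[-4,5]  old=[2,5]  +wl: 4
  step 10. node 1  ⊔preds=[-6,5]  new=[-4,6]  old=[-3,4]  +wl: 0,3
  step 11. node 2  ⊔preds=[-6,5]  new=[-6,-3]  stable
  step 12. node 4  ⊔preds=[-4,6]  new=[-4,6]  old=[-3,5]  +wl: 1,6
  step 13. node 0  ⊔preds=[-4,6]  new=[-5,6]  old=[-4,5]  +wl: 2,4
  step 14. node 3  ⊔preds=[-4,6]  new=[-6,6]  old=[-6,4]  +wl: 5
  step 15. node 1  ⊔preds=[-6,6]  new=[-4,6]  stable
  step 16. node 6  ⊔preds=[-4,6]  new=[-4,6]  old=[-3,5]  +wl: 
  step 17. node 2  ⊔preds=[-6,6]  new=[-6,-3]  stable
  step 18. node 4  ⊔preds=[-5,6]  new=[-5,6]  old=[-4,6]  +wl: 1,6
  step 19. node 5  ⊔preds=[-6,6]  new=[-6,6]  old=[-6,4]  +wl: 
  step 20. node 1  ⊔preds=[-6,6]  new=[-4,6]  stable
  step 21. node 6  ⊔preds=[-5,6]  new=[-5,6]  old=[-4,6]  +wl: 

Least fixpoint reached:
  node 0: [-5,6]
  node 1: [-4,6]
  node 2: [-6,-3]
  node 3: [-6,6]
  node 4: [-5,6]
  node 5: [-6,6]
  node 6: [-5,6]
  node 7: [-5,0]

[-5,6]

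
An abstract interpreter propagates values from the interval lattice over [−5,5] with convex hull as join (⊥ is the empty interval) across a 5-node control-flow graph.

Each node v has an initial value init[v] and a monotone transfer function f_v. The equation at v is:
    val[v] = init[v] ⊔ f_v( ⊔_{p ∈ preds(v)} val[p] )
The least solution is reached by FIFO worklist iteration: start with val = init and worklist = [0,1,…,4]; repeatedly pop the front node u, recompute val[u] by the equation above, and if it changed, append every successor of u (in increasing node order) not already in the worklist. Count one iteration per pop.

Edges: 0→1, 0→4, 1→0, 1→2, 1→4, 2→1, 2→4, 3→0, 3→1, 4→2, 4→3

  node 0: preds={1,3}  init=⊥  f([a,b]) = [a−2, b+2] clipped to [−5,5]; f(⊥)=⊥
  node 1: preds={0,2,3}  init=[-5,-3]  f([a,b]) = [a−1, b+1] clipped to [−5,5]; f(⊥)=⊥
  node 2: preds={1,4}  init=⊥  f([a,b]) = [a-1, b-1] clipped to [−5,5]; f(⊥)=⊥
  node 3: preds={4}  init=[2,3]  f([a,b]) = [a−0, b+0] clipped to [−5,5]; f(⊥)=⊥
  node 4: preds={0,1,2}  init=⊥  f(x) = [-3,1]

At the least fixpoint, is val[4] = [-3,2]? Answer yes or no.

Trace (11 dequeues):
  [1] u=0 | in [-5,3] | out [-5,5] | prev ⊥ | push {}
  [2] u=1 | in [-5,5] | out [-5,5] | prev [-5,-3] | push {0}
  [3] u=2 | in [-5,5] | out [-5,4] | prev ⊥ | push {1}
  [4] u=3 | in ⊥ | out [2,3] | ==
  [5] u=4 | in [-5,5] | out [-3,1] | prev ⊥ | push {2,3}
  [6] u=0 | in [-5,5] | out [-5,5] | ==
  [7] u=1 | in [-5,5] | out [-5,5] | ==
  [8] u=2 | in [-5,5] | out [-5,4] | ==
  [9] u=3 | in [-3,1] | out [-3,3] | prev [2,3] | push {0,1}
  [10] u=0 | in [-5,5] | out [-5,5] | ==
  [11] u=1 | in [-5,5] | out [-5,5] | ==

Converged values:
  [0] [-5,5]
  [1] [-5,5]
  [2] [-5,4]
  [3] [-3,3]
  [4] [-3,1]

no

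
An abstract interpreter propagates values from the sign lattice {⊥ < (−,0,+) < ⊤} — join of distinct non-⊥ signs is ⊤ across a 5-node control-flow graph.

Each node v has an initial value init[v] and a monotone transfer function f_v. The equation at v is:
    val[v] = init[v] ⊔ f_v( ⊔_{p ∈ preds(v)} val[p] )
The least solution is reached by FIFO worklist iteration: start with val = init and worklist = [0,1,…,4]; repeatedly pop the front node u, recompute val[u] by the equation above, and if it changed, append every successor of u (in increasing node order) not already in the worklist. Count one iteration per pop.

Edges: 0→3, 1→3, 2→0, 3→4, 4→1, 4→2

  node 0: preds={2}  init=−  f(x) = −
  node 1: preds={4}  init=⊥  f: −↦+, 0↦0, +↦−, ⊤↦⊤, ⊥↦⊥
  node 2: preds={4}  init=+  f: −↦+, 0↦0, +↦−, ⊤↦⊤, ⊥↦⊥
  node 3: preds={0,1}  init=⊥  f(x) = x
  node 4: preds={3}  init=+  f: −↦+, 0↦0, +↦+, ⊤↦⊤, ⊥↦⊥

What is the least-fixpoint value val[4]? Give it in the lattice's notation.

Trace (6 dequeues):
  [1] u=0 | in + | out − | ==
  [2] u=1 | in + | out − | prev ⊥ | push {}
  [3] u=2 | in + | out ⊤ | prev + | push {0}
  [4] u=3 | in − | out − | prev ⊥ | push {}
  [5] u=4 | in − | out + | ==
  [6] u=0 | in ⊤ | out − | ==

Converged values:
  [0] −
  [1] −
  [2] ⊤
  [3] −
  [4] +

+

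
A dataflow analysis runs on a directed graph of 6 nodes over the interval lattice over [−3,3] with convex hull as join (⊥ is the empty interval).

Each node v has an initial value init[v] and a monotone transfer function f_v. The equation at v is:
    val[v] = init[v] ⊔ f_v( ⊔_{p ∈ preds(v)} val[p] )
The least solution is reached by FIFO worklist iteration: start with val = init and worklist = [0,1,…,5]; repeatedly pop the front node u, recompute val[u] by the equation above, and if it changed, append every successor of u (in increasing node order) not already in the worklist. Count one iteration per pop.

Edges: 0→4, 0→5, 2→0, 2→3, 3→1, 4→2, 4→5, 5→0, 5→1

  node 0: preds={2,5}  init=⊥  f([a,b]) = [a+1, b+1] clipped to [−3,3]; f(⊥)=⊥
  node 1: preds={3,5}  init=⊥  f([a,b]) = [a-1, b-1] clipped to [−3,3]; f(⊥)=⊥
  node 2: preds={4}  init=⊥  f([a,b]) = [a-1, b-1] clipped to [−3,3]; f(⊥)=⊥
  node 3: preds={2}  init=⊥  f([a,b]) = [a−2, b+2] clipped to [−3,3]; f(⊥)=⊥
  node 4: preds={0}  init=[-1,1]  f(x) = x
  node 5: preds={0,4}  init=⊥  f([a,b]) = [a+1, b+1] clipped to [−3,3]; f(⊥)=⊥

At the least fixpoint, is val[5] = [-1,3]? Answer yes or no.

no

Worklist (15 pops):
  #1 pop 0: in=⊥ → ⊥ (no change)
  #2 pop 1: in=⊥ → ⊥ (no change)
  #3 pop 2: in=[-1,1] → [-2,0] (was ⊥); enqueue [0]
  #4 pop 3: in=[-2,0] → [-3,2] (was ⊥); enqueue [1]
  #5 pop 4: in=⊥ → [-1,1] (no change)
  #6 pop 5: in=[-1,1] → [0,2] (was ⊥); enqueue []
  #7 pop 0: in=[-2,2] → [-1,3] (was ⊥); enqueue [4,5]
  #8 pop 1: in=[-3,2] → [-3,1] (was ⊥); enqueue []
  #9 pop 4: in=[-1,3] → [-1,3] (was [-1,1]); enqueue [2]
  #10 pop 5: in=[-1,3] → [0,3] (was [0,2]); enqueue [0,1]
  #11 pop 2: in=[-1,3] → [-2,2] (was [-2,0]); enqueue [3]
  #12 pop 0: in=[-2,3] → [-1,3] (no change)
  #13 pop 1: in=[-3,3] → [-3,2] (was [-3,1]); enqueue []
  #14 pop 3: in=[-2,2] → [-3,3] (was [-3,2]); enqueue [1]
  #15 pop 1: in=[-3,3] → [-3,2] (no change)

Fixpoint:
  val[0] = [-1,3]
  val[1] = [-3,2]
  val[2] = [-2,2]
  val[3] = [-3,3]
  val[4] = [-1,3]
  val[5] = [0,3]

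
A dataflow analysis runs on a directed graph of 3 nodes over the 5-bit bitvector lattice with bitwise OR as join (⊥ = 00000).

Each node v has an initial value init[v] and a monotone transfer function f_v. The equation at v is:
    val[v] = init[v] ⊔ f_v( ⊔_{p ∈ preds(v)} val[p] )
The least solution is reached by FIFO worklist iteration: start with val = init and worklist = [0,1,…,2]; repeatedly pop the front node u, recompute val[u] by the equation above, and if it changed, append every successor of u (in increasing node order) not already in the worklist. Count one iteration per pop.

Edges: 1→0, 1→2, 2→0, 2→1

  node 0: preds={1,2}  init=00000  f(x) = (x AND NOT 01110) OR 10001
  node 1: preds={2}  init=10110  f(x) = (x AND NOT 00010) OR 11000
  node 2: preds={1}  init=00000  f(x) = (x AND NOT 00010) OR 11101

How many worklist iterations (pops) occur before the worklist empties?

7

Trace (7 dequeues):
  [1] u=0 | in 10110 | out 10001 | prev 00000 | push {}
  [2] u=1 | in 00000 | out 11110 | prev 10110 | push {0}
  [3] u=2 | in 11110 | out 11101 | prev 00000 | push {1}
  [4] u=0 | in 11111 | out 10001 | ==
  [5] u=1 | in 11101 | out 11111 | prev 11110 | push {0,2}
  [6] u=0 | in 11111 | out 10001 | ==
  [7] u=2 | in 11111 | out 11101 | ==

Converged values:
  [0] 10001
  [1] 11111
  [2] 11101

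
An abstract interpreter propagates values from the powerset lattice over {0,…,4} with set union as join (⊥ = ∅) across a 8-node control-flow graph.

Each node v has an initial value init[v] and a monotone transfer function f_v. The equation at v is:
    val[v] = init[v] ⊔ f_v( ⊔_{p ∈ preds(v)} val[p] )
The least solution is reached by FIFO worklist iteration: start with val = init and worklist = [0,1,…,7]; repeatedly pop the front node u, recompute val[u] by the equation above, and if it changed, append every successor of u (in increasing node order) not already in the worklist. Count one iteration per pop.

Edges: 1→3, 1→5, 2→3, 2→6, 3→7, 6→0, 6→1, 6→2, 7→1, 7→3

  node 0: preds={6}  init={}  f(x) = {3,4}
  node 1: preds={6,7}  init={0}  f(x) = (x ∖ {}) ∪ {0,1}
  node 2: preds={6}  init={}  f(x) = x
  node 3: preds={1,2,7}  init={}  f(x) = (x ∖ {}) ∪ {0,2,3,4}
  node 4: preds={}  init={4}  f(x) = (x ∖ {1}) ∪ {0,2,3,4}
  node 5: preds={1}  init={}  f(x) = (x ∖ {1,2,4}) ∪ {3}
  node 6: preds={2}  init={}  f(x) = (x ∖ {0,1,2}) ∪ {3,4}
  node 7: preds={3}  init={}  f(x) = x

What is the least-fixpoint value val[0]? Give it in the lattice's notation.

Iteration log — 14 steps:
  step 1. node 0  ⊔preds={}  new={3,4}  old={}  +wl: 
  step 2. node 1  ⊔preds={}  new={0,1}  old={0}  +wl: 
  step 3. node 2  ⊔preds={}  new={}  stable
  step 4. node 3  ⊔preds={0,1}  new={0,1,2,3,4}  old={}  +wl: 
  step 5. node 4  ⊔preds={}  new={0,2,3,4}  old={4}  +wl: 
  step 6. node 5  ⊔preds={0,1}  new={0,3}  old={}  +wl: 
  step 7. node 6  ⊔preds={}  new={3,4}  old={}  +wl: 0,1,2
  step 8. node 7  ⊔preds={0,1,2,3,4}  new={0,1,2,3,4}  old={}  +wl: 3
  step 9. node 0  ⊔preds={3,4}  new={3,4}  stable
  step 10. node 1  ⊔preds={0,1,2,3,4}  new={0,1,2,3,4}  old={0,1}  +wl: 5
  step 11. node 2  ⊔preds={3,4}  new={3,4}  old={}  +wl: 6
  step 12. node 3  ⊔preds={0,1,2,3,4}  new={0,1,2,3,4}  stable
  step 13. node 5  ⊔preds={0,1,2,3,4}  new={0,3}  stable
  step 14. node 6  ⊔preds={3,4}  new={3,4}  stable

Least fixpoint reached:
  node 0: {3,4}
  node 1: {0,1,2,3,4}
  node 2: {3,4}
  node 3: {0,1,2,3,4}
  node 4: {0,2,3,4}
  node 5: {0,3}
  node 6: {3,4}
  node 7: {0,1,2,3,4}

{3,4}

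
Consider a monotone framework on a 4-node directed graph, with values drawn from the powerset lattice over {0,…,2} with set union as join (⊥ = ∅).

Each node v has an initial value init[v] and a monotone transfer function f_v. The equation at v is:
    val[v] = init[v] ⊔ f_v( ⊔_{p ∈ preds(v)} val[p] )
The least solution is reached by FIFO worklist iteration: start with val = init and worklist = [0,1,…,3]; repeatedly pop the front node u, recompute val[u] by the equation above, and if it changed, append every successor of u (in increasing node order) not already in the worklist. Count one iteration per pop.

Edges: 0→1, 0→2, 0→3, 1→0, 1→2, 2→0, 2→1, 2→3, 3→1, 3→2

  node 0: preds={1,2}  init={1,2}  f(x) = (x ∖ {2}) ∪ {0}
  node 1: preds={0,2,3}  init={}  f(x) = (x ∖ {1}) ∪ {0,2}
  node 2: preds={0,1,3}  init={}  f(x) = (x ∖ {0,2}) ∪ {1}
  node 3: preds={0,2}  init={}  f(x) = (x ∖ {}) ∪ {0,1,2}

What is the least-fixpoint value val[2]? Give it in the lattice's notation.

{1}

Iteration log — 7 steps:
  step 1. node 0  ⊔preds={}  new={0,1,2}  old={1,2}  +wl: 
  step 2. node 1  ⊔preds={0,1,2}  new={0,2}  old={}  +wl: 0
  step 3. node 2  ⊔preds={0,1,2}  new={1}  old={}  +wl: 1
  step 4. node 3  ⊔preds={0,1,2}  new={0,1,2}  old={}  +wl: 2
  step 5. node 0  ⊔preds={0,1,2}  new={0,1,2}  stable
  step 6. node 1  ⊔preds={0,1,2}  new={0,2}  stable
  step 7. node 2  ⊔preds={0,1,2}  new={1}  stable

Least fixpoint reached:
  node 0: {0,1,2}
  node 1: {0,2}
  node 2: {1}
  node 3: {0,1,2}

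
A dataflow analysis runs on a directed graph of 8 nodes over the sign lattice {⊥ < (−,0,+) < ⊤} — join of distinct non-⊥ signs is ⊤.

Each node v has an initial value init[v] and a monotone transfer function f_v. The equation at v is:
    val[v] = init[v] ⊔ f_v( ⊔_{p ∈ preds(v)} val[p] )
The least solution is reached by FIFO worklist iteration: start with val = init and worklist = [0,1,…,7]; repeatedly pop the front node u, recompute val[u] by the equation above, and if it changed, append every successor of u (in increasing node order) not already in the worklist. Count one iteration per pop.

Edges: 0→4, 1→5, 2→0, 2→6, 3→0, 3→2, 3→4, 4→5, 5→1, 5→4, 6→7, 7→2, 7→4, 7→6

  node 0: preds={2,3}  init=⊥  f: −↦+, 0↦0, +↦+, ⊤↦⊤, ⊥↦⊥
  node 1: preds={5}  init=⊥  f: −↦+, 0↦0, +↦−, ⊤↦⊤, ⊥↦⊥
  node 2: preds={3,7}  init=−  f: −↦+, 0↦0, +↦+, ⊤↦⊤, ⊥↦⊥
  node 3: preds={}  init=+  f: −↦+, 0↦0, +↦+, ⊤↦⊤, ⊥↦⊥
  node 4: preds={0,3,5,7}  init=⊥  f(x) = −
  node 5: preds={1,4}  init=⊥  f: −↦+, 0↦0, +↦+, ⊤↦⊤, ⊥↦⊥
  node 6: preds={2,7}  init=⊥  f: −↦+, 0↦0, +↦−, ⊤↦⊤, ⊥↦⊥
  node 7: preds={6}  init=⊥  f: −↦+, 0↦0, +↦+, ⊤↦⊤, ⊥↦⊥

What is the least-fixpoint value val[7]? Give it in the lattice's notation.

⊤

Iteration log — 14 steps:
  step 1. node 0  ⊔preds=⊤  new=⊤  old=⊥  +wl: 
  step 2. node 1  ⊔preds=⊥  new=⊥  stable
  step 3. node 2  ⊔preds=+  new=⊤  old=−  +wl: 0
  step 4. node 3  ⊔preds=⊥  new=+  stable
  step 5. node 4  ⊔preds=⊤  new=−  old=⊥  +wl: 
  step 6. node 5  ⊔preds=−  new=+  old=⊥  +wl: 1,4
  step 7. node 6  ⊔preds=⊤  new=⊤  old=⊥  +wl: 
  step 8. node 7  ⊔preds=⊤  new=⊤  old=⊥  +wl: 2,6
  step 9. node 0  ⊔preds=⊤  new=⊤  stable
  step 10. node 1  ⊔preds=+  new=−  old=⊥  +wl: 5
  step 11. node 4  ⊔preds=⊤  new=−  stable
  step 12. node 2  ⊔preds=⊤  new=⊤  stable
  step 13. node 6  ⊔preds=⊤  new=⊤  stable
  step 14. node 5  ⊔preds=−  new=+  stable

Least fixpoint reached:
  node 0: ⊤
  node 1: −
  node 2: ⊤
  node 3: +
  node 4: −
  node 5: +
  node 6: ⊤
  node 7: ⊤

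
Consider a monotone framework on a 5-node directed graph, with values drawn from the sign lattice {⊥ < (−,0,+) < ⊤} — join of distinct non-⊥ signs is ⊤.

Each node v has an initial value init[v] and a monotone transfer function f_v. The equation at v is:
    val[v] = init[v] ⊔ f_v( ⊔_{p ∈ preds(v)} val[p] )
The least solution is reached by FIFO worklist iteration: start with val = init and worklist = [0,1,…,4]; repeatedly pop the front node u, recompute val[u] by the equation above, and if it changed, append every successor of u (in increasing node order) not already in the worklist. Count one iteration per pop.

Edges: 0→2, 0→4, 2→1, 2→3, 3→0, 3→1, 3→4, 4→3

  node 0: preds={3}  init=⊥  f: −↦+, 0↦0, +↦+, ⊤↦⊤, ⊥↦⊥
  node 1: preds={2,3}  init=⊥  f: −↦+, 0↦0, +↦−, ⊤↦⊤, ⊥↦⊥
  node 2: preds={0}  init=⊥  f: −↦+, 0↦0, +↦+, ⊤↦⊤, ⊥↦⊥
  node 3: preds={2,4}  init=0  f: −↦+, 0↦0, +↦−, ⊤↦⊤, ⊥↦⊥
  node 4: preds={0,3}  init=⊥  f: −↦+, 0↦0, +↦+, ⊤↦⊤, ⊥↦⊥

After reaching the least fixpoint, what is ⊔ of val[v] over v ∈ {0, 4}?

Worklist (7 pops):
  #1 pop 0: in=0 → 0 (was ⊥); enqueue []
  #2 pop 1: in=0 → 0 (was ⊥); enqueue []
  #3 pop 2: in=0 → 0 (was ⊥); enqueue [1]
  #4 pop 3: in=0 → 0 (no change)
  #5 pop 4: in=0 → 0 (was ⊥); enqueue [3]
  #6 pop 1: in=0 → 0 (no change)
  #7 pop 3: in=0 → 0 (no change)

Fixpoint:
  val[0] = 0
  val[1] = 0
  val[2] = 0
  val[3] = 0
  val[4] = 0

0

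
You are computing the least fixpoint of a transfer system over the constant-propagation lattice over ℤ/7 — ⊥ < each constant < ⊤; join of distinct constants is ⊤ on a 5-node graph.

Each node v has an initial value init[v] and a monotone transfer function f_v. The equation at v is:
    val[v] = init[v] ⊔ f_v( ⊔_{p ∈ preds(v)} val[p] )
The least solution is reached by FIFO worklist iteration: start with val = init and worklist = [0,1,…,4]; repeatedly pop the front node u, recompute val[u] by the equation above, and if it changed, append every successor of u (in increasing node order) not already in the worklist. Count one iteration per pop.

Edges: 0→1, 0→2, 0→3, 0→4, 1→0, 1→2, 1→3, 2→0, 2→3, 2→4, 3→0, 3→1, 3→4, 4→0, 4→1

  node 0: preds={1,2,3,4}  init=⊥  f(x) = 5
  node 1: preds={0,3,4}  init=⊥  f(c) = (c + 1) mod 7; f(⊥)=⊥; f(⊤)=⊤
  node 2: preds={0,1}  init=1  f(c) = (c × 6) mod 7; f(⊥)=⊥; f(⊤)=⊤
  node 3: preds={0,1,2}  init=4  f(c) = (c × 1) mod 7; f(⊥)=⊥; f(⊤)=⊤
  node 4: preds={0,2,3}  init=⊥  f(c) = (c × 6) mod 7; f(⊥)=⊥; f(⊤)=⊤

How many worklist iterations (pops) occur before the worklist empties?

7

Worklist (7 pops):
  #1 pop 0: in=⊤ → 5 (was ⊥); enqueue []
  #2 pop 1: in=⊤ → ⊤ (was ⊥); enqueue [0]
  #3 pop 2: in=⊤ → ⊤ (was 1); enqueue []
  #4 pop 3: in=⊤ → ⊤ (was 4); enqueue [1]
  #5 pop 4: in=⊤ → ⊤ (was ⊥); enqueue []
  #6 pop 0: in=⊤ → 5 (no change)
  #7 pop 1: in=⊤ → ⊤ (no change)

Fixpoint:
  val[0] = 5
  val[1] = ⊤
  val[2] = ⊤
  val[3] = ⊤
  val[4] = ⊤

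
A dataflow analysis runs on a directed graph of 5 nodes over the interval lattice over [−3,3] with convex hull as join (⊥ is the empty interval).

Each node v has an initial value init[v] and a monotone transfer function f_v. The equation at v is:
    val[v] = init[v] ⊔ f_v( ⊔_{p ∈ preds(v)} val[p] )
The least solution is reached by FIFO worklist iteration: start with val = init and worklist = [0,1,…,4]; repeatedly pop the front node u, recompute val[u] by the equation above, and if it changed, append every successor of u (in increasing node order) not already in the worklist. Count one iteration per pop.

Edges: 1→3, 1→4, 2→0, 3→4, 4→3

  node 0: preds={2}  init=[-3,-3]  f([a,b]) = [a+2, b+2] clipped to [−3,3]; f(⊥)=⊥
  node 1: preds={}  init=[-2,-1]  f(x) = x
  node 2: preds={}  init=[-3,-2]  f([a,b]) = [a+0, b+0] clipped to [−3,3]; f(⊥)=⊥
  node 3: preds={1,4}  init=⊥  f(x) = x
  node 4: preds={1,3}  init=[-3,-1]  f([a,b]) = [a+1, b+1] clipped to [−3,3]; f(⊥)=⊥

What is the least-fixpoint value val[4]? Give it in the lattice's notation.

[-3,3]

Trace (13 dequeues):
  [1] u=0 | in [-3,-2] | out [-3,0] | prev [-3,-3] | push {}
  [2] u=1 | in ⊥ | out [-2,-1] | ==
  [3] u=2 | in ⊥ | out [-3,-2] | ==
  [4] u=3 | in [-3,-1] | out [-3,-1] | prev ⊥ | push {}
  [5] u=4 | in [-3,-1] | out [-3,0] | prev [-3,-1] | push {3}
  [6] u=3 | in [-3,0] | out [-3,0] | prev [-3,-1] | push {4}
  [7] u=4 | in [-3,0] | out [-3,1] | prev [-3,0] | push {3}
  [8] u=3 | in [-3,1] | out [-3,1] | prev [-3,0] | push {4}
  [9] u=4 | in [-3,1] | out [-3,2] | prev [-3,1] | push {3}
  [10] u=3 | in [-3,2] | out [-3,2] | prev [-3,1] | push {4}
  [11] u=4 | in [-3,2] | out [-3,3] | prev [-3,2] | push {3}
  [12] u=3 | in [-3,3] | out [-3,3] | prev [-3,2] | push {4}
  [13] u=4 | in [-3,3] | out [-3,3] | ==

Converged values:
  [0] [-3,0]
  [1] [-2,-1]
  [2] [-3,-2]
  [3] [-3,3]
  [4] [-3,3]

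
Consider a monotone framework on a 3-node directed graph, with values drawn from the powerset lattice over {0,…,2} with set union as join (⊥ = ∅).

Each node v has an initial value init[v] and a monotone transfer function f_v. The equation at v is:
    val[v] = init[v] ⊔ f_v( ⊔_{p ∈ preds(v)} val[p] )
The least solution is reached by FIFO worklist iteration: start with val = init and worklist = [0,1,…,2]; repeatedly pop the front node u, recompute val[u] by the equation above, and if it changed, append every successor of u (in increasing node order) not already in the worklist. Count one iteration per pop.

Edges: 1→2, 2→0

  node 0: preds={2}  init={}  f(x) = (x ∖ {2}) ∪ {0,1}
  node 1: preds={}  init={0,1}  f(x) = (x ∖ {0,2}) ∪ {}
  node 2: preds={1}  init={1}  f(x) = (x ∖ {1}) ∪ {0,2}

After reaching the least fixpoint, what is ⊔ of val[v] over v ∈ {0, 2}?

Trace (4 dequeues):
  [1] u=0 | in {1} | out {0,1} | prev {} | push {}
  [2] u=1 | in {} | out {0,1} | ==
  [3] u=2 | in {0,1} | out {0,1,2} | prev {1} | push {0}
  [4] u=0 | in {0,1,2} | out {0,1} | ==

Converged values:
  [0] {0,1}
  [1] {0,1}
  [2] {0,1,2}

{0,1,2}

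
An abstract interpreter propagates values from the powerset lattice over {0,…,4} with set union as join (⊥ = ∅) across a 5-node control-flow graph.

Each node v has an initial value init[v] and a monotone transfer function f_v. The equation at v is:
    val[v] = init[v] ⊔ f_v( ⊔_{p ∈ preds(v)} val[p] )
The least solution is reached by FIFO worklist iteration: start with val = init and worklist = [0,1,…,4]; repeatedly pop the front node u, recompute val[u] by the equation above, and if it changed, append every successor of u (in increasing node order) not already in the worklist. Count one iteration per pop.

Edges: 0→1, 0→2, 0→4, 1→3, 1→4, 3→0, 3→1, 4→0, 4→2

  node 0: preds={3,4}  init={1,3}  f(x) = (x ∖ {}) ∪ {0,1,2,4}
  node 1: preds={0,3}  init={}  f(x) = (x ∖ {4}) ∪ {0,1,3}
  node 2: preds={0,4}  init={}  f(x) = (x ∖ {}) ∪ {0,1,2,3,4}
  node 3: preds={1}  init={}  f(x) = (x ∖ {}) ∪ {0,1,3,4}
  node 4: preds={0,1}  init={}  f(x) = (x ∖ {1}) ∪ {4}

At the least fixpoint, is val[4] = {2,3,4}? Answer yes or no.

no

Iteration log — 8 steps:
  step 1. node 0  ⊔preds={}  new={0,1,2,3,4}  old={1,3}  +wl: 
  step 2. node 1  ⊔preds={0,1,2,3,4}  new={0,1,2,3}  old={}  +wl: 
  step 3. node 2  ⊔preds={0,1,2,3,4}  new={0,1,2,3,4}  old={}  +wl: 
  step 4. node 3  ⊔preds={0,1,2,3}  new={0,1,2,3,4}  old={}  +wl: 0,1
  step 5. node 4  ⊔preds={0,1,2,3,4}  new={0,2,3,4}  old={}  +wl: 2
  step 6. node 0  ⊔preds={0,1,2,3,4}  new={0,1,2,3,4}  stable
  step 7. node 1  ⊔preds={0,1,2,3,4}  new={0,1,2,3}  stable
  step 8. node 2  ⊔preds={0,1,2,3,4}  new={0,1,2,3,4}  stable

Least fixpoint reached:
  node 0: {0,1,2,3,4}
  node 1: {0,1,2,3}
  node 2: {0,1,2,3,4}
  node 3: {0,1,2,3,4}
  node 4: {0,2,3,4}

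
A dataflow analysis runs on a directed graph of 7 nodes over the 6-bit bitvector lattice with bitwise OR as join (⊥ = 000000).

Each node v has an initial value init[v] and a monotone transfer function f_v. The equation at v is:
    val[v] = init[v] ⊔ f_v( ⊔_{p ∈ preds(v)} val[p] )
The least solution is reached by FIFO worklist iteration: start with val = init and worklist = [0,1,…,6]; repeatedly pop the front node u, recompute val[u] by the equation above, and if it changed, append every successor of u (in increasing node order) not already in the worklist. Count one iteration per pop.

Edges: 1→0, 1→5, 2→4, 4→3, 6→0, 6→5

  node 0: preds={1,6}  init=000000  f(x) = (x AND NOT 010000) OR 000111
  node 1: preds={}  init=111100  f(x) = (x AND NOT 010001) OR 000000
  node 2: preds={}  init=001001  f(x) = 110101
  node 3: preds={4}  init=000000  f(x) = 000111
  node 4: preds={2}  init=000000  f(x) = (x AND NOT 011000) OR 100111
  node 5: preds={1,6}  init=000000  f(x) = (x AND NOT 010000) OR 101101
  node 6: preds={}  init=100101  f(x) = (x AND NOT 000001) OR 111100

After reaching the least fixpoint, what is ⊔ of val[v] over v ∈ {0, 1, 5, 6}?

111111

Worklist (10 pops):
  #1 pop 0: in=111101 → 101111 (was 000000); enqueue []
  #2 pop 1: in=000000 → 111100 (no change)
  #3 pop 2: in=000000 → 111101 (was 001001); enqueue []
  #4 pop 3: in=000000 → 000111 (was 000000); enqueue []
  #5 pop 4: in=111101 → 100111 (was 000000); enqueue [3]
  #6 pop 5: in=111101 → 101101 (was 000000); enqueue []
  #7 pop 6: in=000000 → 111101 (was 100101); enqueue [0,5]
  #8 pop 3: in=100111 → 000111 (no change)
  #9 pop 0: in=111101 → 101111 (no change)
  #10 pop 5: in=111101 → 101101 (no change)

Fixpoint:
  val[0] = 101111
  val[1] = 111100
  val[2] = 111101
  val[3] = 000111
  val[4] = 100111
  val[5] = 101101
  val[6] = 111101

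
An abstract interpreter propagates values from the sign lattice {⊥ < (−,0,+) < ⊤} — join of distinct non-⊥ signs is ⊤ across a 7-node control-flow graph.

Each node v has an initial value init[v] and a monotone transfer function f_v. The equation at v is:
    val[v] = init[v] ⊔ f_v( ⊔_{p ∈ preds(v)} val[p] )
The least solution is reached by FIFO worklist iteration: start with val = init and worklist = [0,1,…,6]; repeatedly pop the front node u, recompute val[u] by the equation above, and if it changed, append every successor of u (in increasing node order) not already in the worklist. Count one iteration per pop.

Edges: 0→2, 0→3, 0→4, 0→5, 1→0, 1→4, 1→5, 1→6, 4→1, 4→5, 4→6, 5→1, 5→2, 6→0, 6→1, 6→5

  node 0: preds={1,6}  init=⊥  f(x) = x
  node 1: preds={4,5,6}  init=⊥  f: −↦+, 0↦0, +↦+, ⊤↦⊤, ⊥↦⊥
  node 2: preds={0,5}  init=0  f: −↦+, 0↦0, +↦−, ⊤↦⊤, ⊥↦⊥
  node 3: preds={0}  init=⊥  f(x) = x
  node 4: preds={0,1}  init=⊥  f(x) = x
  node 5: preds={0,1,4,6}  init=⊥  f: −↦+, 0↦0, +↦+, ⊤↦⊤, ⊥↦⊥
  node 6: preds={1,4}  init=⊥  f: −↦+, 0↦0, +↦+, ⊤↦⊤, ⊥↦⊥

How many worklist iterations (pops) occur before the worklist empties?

Trace (7 dequeues):
  [1] u=0 | in ⊥ | out ⊥ | ==
  [2] u=1 | in ⊥ | out ⊥ | ==
  [3] u=2 | in ⊥ | out 0 | ==
  [4] u=3 | in ⊥ | out ⊥ | ==
  [5] u=4 | in ⊥ | out ⊥ | ==
  [6] u=5 | in ⊥ | out ⊥ | ==
  [7] u=6 | in ⊥ | out ⊥ | ==

Converged values:
  [0] ⊥
  [1] ⊥
  [2] 0
  [3] ⊥
  [4] ⊥
  [5] ⊥
  [6] ⊥

7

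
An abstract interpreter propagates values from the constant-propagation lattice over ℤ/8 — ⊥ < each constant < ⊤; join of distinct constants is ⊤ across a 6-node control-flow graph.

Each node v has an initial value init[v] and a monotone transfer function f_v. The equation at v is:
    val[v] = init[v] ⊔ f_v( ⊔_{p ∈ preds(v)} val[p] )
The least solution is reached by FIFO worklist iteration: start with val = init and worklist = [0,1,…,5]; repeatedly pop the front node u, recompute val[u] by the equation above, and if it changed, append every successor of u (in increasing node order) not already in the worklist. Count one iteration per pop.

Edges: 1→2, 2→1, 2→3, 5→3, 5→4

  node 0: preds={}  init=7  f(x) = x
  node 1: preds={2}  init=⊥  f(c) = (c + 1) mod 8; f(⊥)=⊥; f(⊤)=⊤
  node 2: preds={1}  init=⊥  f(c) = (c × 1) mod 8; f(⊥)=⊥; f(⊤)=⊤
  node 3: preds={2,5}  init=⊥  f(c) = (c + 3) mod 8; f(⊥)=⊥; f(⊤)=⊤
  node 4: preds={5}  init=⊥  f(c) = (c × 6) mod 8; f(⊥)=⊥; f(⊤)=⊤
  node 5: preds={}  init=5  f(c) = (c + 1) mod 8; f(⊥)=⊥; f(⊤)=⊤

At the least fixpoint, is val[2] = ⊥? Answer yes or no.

yes

Trace (6 dequeues):
  [1] u=0 | in ⊥ | out 7 | ==
  [2] u=1 | in ⊥ | out ⊥ | ==
  [3] u=2 | in ⊥ | out ⊥ | ==
  [4] u=3 | in 5 | out 0 | prev ⊥ | push {}
  [5] u=4 | in 5 | out 6 | prev ⊥ | push {}
  [6] u=5 | in ⊥ | out 5 | ==

Converged values:
  [0] 7
  [1] ⊥
  [2] ⊥
  [3] 0
  [4] 6
  [5] 5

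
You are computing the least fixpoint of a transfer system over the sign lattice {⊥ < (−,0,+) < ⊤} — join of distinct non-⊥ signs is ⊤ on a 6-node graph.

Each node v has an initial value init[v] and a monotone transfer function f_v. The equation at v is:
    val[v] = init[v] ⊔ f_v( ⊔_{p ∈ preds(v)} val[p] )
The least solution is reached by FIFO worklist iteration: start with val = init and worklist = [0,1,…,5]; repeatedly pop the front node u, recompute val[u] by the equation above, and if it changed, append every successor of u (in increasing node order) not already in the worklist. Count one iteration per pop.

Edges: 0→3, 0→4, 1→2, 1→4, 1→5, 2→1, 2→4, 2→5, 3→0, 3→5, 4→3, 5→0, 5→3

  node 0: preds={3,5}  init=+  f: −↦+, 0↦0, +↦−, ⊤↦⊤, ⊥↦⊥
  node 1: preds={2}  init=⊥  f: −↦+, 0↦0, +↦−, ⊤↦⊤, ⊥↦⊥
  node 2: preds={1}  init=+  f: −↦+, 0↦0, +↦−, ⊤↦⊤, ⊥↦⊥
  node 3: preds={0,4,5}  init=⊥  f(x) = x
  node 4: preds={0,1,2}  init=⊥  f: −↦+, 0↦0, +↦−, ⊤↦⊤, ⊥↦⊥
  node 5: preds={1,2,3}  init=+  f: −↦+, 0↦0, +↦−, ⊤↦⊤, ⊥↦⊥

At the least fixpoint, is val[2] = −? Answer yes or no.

Iteration log — 8 steps:
  step 1. node 0  ⊔preds=+  new=⊤  old=+  +wl: 
  step 2. node 1  ⊔preds=+  new=−  old=⊥  +wl: 
  step 3. node 2  ⊔preds=−  new=+  stable
  step 4. node 3  ⊔preds=⊤  new=⊤  old=⊥  +wl: 0
  step 5. node 4  ⊔preds=⊤  new=⊤  old=⊥  +wl: 3
  step 6. node 5  ⊔preds=⊤  new=⊤  old=+  +wl: 
  step 7. node 0  ⊔preds=⊤  new=⊤  stable
  step 8. node 3  ⊔preds=⊤  new=⊤  stable

Least fixpoint reached:
  node 0: ⊤
  node 1: −
  node 2: +
  node 3: ⊤
  node 4: ⊤
  node 5: ⊤

no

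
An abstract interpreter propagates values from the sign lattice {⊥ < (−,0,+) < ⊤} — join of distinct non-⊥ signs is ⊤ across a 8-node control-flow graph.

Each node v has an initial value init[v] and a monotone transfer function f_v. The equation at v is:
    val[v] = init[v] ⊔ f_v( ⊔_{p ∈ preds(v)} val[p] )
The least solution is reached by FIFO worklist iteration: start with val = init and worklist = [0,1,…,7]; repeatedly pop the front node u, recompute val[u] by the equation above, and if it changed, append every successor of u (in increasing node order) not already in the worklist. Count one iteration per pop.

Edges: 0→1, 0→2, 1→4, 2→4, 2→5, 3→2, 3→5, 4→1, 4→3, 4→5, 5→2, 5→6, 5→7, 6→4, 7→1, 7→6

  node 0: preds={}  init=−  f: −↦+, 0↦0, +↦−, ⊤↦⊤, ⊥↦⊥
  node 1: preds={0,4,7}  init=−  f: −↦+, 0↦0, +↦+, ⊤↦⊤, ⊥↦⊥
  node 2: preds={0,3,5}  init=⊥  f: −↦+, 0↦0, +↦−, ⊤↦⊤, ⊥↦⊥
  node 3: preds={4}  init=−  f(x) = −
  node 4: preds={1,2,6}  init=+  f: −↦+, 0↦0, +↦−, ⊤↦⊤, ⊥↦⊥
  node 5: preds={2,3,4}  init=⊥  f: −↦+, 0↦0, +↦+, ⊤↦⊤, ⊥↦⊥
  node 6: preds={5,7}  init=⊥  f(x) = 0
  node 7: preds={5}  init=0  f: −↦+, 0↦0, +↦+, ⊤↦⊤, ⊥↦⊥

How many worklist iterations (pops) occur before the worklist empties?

14

Trace (14 dequeues):
  [1] u=0 | in ⊥ | out − | ==
  [2] u=1 | in ⊤ | out ⊤ | prev − | push {}
  [3] u=2 | in − | out + | prev ⊥ | push {}
  [4] u=3 | in + | out − | ==
  [5] u=4 | in ⊤ | out ⊤ | prev + | push {1,3}
  [6] u=5 | in ⊤ | out ⊤ | prev ⊥ | push {2}
  [7] u=6 | in ⊤ | out 0 | prev ⊥ | push {4}
  [8] u=7 | in ⊤ | out ⊤ | prev 0 | push {6}
  [9] u=1 | in ⊤ | out ⊤ | ==
  [10] u=3 | in ⊤ | out − | ==
  [11] u=2 | in ⊤ | out ⊤ | prev + | push {5}
  [12] u=4 | in ⊤ | out ⊤ | ==
  [13] u=6 | in ⊤ | out 0 | ==
  [14] u=5 | in ⊤ | out ⊤ | ==

Converged values:
  [0] −
  [1] ⊤
  [2] ⊤
  [3] −
  [4] ⊤
  [5] ⊤
  [6] 0
  [7] ⊤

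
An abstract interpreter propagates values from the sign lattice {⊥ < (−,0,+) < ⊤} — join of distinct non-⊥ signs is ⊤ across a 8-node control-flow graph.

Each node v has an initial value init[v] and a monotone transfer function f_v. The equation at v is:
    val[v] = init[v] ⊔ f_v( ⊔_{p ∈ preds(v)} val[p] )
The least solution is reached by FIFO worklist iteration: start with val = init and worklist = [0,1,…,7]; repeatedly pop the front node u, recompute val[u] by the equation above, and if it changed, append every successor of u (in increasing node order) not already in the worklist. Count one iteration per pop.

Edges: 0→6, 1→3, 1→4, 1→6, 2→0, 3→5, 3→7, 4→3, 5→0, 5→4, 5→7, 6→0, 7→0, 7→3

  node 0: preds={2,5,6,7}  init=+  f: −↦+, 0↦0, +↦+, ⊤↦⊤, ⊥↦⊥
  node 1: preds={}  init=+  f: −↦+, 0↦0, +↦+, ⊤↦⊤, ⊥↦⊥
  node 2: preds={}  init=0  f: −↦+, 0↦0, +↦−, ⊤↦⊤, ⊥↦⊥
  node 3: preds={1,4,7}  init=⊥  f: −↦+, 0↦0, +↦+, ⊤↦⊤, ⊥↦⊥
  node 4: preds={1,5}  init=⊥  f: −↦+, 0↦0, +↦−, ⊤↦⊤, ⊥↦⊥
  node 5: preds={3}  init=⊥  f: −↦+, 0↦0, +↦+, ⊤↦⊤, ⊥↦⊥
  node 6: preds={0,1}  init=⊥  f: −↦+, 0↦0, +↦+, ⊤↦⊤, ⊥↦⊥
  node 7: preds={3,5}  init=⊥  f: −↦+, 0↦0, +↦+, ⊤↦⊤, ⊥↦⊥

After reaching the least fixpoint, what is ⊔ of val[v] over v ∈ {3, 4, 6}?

⊤

Iteration log — 16 steps:
  step 1. node 0  ⊔preds=0  new=⊤  old=+  +wl: 
  step 2. node 1  ⊔preds=⊥  new=+  stable
  step 3. node 2  ⊔preds=⊥  new=0  stable
  step 4. node 3  ⊔preds=+  new=+  old=⊥  +wl: 
  step 5. node 4  ⊔preds=+  new=−  old=⊥  +wl: 3
  step 6. node 5  ⊔preds=+  new=+  old=⊥  +wl: 0,4
  step 7. node 6  ⊔preds=⊤  new=⊤  old=⊥  +wl: 
  step 8. node 7  ⊔preds=+  new=+  old=⊥  +wl: 
  step 9. node 3  ⊔preds=⊤  new=⊤  old=+  +wl: 5,7
  step 10. node 0  ⊔preds=⊤  new=⊤  stable
  step 11. node 4  ⊔preds=+  new=−  stable
  step 12. node 5  ⊔preds=⊤  new=⊤  old=+  +wl: 0,4
  step 13. node 7  ⊔preds=⊤  new=⊤  old=+  +wl: 3
  step 14. node 0  ⊔preds=⊤  new=⊤  stable
  step 15. node 4  ⊔preds=⊤  new=⊤  old=−  +wl: 
  step 16. node 3  ⊔preds=⊤  new=⊤  stable

Least fixpoint reached:
  node 0: ⊤
  node 1: +
  node 2: 0
  node 3: ⊤
  node 4: ⊤
  node 5: ⊤
  node 6: ⊤
  node 7: ⊤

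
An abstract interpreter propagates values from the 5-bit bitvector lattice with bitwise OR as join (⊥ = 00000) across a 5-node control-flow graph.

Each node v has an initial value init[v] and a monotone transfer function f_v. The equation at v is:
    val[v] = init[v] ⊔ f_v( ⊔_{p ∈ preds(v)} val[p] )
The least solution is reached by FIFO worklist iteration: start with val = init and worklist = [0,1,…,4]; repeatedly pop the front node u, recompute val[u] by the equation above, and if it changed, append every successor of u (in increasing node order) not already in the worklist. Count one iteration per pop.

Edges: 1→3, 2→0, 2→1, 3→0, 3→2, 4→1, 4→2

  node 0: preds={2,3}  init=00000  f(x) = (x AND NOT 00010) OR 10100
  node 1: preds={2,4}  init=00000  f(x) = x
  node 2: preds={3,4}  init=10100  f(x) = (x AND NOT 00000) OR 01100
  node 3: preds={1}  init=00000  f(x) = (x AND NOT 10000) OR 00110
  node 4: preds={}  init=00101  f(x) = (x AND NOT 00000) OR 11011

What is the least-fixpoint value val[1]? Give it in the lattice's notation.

11111

Trace (12 dequeues):
  [1] u=0 | in 10100 | out 10100 | prev 00000 | push {}
  [2] u=1 | in 10101 | out 10101 | prev 00000 | push {}
  [3] u=2 | in 00101 | out 11101 | prev 10100 | push {0,1}
  [4] u=3 | in 10101 | out 00111 | prev 00000 | push {2}
  [5] u=4 | in 00000 | out 11111 | prev 00101 | push {}
  [6] u=0 | in 11111 | out 11101 | prev 10100 | push {}
  [7] u=1 | in 11111 | out 11111 | prev 10101 | push {3}
  [8] u=2 | in 11111 | out 11111 | prev 11101 | push {0,1}
  [9] u=3 | in 11111 | out 01111 | prev 00111 | push {2}
  [10] u=0 | in 11111 | out 11101 | ==
  [11] u=1 | in 11111 | out 11111 | ==
  [12] u=2 | in 11111 | out 11111 | ==

Converged values:
  [0] 11101
  [1] 11111
  [2] 11111
  [3] 01111
  [4] 11111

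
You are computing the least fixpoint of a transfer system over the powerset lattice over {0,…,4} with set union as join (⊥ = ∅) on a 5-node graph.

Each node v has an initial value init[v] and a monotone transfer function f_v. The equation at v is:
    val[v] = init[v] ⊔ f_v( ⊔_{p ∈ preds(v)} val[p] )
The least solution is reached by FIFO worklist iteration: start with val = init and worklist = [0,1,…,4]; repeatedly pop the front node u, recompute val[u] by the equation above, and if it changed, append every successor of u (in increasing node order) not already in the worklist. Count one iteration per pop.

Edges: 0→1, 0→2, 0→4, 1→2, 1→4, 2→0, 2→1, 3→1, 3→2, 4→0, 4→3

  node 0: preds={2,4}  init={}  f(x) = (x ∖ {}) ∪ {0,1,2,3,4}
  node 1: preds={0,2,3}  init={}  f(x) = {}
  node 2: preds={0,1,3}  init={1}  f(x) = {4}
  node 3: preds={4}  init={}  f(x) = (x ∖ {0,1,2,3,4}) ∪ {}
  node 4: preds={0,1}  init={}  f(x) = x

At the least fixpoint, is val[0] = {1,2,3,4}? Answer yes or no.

Worklist (8 pops):
  #1 pop 0: in={1} → {0,1,2,3,4} (was {}); enqueue []
  #2 pop 1: in={0,1,2,3,4} → {} (no change)
  #3 pop 2: in={0,1,2,3,4} → {1,4} (was {1}); enqueue [0,1]
  #4 pop 3: in={} → {} (no change)
  #5 pop 4: in={0,1,2,3,4} → {0,1,2,3,4} (was {}); enqueue [3]
  #6 pop 0: in={0,1,2,3,4} → {0,1,2,3,4} (no change)
  #7 pop 1: in={0,1,2,3,4} → {} (no change)
  #8 pop 3: in={0,1,2,3,4} → {} (no change)

Fixpoint:
  val[0] = {0,1,2,3,4}
  val[1] = {}
  val[2] = {1,4}
  val[3] = {}
  val[4] = {0,1,2,3,4}

no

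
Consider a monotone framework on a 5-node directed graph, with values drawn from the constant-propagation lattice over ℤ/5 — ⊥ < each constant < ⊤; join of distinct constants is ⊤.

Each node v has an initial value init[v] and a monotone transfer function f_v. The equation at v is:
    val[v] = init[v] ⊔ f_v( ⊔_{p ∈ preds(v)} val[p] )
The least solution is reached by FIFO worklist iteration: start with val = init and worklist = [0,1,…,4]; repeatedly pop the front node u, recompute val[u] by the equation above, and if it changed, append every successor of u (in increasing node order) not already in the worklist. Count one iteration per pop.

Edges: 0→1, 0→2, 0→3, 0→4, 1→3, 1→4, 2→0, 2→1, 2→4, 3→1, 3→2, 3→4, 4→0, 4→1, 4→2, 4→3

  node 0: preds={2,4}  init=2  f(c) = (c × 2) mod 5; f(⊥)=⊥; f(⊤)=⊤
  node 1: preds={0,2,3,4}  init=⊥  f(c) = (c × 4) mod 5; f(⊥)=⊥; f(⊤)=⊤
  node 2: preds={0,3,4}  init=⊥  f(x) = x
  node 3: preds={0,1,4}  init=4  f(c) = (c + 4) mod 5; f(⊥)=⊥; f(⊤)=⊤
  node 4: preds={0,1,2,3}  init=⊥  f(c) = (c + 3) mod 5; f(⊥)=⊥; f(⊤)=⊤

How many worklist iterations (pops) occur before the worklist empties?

10

Iteration log — 10 steps:
  step 1. node 0  ⊔preds=⊥  new=2  stable
  step 2. node 1  ⊔preds=⊤  new=⊤  old=⊥  +wl: 
  step 3. node 2  ⊔preds=⊤  new=⊤  old=⊥  +wl: 0,1
  step 4. node 3  ⊔preds=⊤  new=⊤  old=4  +wl: 2
  step 5. node 4  ⊔preds=⊤  new=⊤  old=⊥  +wl: 3
  step 6. node 0  ⊔preds=⊤  new=⊤  old=2  +wl: 4
  step 7. node 1  ⊔preds=⊤  new=⊤  stable
  step 8. node 2  ⊔preds=⊤  new=⊤  stable
  step 9. node 3  ⊔preds=⊤  new=⊤  stable
  step 10. node 4  ⊔preds=⊤  new=⊤  stable

Least fixpoint reached:
  node 0: ⊤
  node 1: ⊤
  node 2: ⊤
  node 3: ⊤
  node 4: ⊤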